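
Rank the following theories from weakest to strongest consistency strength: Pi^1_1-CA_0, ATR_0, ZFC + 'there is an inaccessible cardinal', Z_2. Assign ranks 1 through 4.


Ordering by consistency strength:
1. ATR_0
2. Pi^1_1-CA_0
3. Z_2
4. ZFC + 'there is an inaccessible cardinal'


Pi^1_1-CA_0=2, ATR_0=1, ZFC + 'there is an inaccessible cardinal'=4, Z_2=3


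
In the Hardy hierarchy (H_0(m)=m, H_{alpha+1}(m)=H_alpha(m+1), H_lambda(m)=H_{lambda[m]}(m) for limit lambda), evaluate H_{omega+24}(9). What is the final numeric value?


H_{omega+24}(9):
Unwind the 24 successor steps: H_{omega+24}(9) = H_omega(9+24) = H_omega(33).
H_omega(m) = H_m(m) = m + m = 2m.
Result = 2 * 33 = 66

66


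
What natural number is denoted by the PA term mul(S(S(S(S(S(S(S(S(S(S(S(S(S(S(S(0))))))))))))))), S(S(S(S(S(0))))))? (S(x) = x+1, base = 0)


mul(S^15(0), S^5(0)):
S^15(0) = 15
S^5(0) = 5
15 * 5 = 75

75


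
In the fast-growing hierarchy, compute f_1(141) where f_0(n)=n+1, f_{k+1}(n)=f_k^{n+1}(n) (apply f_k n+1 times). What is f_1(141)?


f_1(141) = f_0^142(141)
f_0 adds 1 each time, applied 142 times.
f_1(141) = 141 + 142 = 283

283


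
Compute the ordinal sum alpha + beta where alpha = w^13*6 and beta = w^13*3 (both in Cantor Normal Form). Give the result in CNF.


Ordinal addition w^13*6 + w^13*3:
Both terms have the same exponent 13.
w^e*c + w^e*d = w^e*(c+d).
Result = w^13*(6+3) = w^13*9

w^13*9


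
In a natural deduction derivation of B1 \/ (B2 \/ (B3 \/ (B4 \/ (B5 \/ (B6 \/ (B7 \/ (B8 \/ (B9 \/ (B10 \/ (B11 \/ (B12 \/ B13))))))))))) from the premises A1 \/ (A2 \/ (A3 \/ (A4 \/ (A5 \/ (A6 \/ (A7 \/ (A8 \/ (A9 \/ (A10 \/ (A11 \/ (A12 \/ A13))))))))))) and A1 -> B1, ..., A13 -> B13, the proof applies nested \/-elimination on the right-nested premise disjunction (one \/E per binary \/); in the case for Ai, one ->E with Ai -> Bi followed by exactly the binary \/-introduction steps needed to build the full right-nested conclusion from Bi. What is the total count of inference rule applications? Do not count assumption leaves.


Constructive dilemma with 13 branches, all disjunctions right-nested:
- \/E: the premise has 12 binary \/, each eliminated once: 12 nodes.
- ->E: one per case (Ai with Ai -> Bi gives Bi): 13 nodes.
- \/I: in case i < n, Bi needs 1 step to form Bi \/ (B(i+1) \/ ...) and then i-1 steps to prepend B(i-1), ..., B1, i.e. i steps; in case i = n, B13 needs 12 prepend steps.
  \/I total = (1 + 2 + ... + 12) + 12 = 78 + 12 = 90 nodes.
Total = 12 + 13 + 90 = 115

115


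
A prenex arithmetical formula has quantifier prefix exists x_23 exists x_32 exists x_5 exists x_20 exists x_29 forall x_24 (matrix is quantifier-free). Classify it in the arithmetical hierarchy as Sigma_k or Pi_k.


Leading quantifier is exists, so the class is Sigma.
Number of quantifier blocks = alternations + 1 = 1 + 1 = 2.
Classification: Sigma_2

Sigma_2


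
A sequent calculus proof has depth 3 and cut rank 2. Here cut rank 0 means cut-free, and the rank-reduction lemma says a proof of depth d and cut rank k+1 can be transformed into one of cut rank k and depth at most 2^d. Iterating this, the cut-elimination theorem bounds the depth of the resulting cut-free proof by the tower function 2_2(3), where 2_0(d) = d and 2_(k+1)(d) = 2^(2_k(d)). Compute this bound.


Each rank reduction sends depth d to at most 2^d; cut rank r needs r reductions.
2_0(3) = 3
2_1(3) = 2^3 = 8
2_2(3) = 2^8 = 256
Cut-free depth bound = 256

256


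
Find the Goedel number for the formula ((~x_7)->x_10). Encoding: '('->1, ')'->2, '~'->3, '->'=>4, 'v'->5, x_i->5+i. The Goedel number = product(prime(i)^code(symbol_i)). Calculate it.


Formula: ((~x_7)->x_10)
Symbol codes: [1, 1, 3, 12, 2, 4, 15, 2]
Primes: [2, 3, 5, 7, 11, 13, 17, 19]
p_1^1 = 2^1 = 2
p_2^1 = 3^1 = 3
p_3^3 = 5^3 = 125
p_4^12 = 7^12 = 13841287201
p_5^2 = 11^2 = 121
p_6^4 = 13^4 = 28561
p_7^15 = 17^15 = 2862423051509815793
p_8^2 = 19^2 = 361
Product = 37071276930864192856715370528976777584750

37071276930864192856715370528976777584750


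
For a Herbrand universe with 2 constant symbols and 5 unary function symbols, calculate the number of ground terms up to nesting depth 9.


Herbrand terms by depth:
Depth 0: 2 constants
Depth 1: 10 new terms (running total: 12)
Depth 2: 50 new terms (running total: 62)
Depth 3: 250 new terms (running total: 312)
Depth 4: 1250 new terms (running total: 1562)
Depth 5: 6250 new terms (running total: 7812)
Depth 6: 31250 new terms (running total: 39062)
Depth 7: 156250 new terms (running total: 195312)
Depth 8: 781250 new terms (running total: 976562)
Depth 9: 3906250 new terms (running total: 4882812)
Total distinct ground terms = 4882812

4882812


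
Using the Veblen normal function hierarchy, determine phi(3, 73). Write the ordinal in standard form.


phi(3, 73):
phi(3, beta) = eta_beta (the beta-th eta number, fixed point of zeta).
phi(3, 73) = eta_73

eta_73


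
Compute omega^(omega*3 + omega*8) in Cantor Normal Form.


omega^(omega*3 + omega*8):
Both terms of the exponent have the same exponent 1, so they merge: omega*3 + omega*8 = omega*(3+8) = omega*11.
omega raised to a CNF ordinal is a single CNF term: Result = omega^(omega*11)

omega^(omega*11)


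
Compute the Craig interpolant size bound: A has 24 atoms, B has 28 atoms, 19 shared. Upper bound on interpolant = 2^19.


Shared atoms = 19
Craig interpolant size bound = 2^19
= 524288

524288


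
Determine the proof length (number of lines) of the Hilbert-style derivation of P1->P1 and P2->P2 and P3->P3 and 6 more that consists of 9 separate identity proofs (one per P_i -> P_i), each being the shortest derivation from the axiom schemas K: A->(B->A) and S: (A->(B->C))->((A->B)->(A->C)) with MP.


The shortest proof of A->A from K and S in the Hilbert calculus has exactly 5 lines:
(1) K instance A->((A->A)->A), (2) S instance, (3) MP on 1,2, (4) K instance A->(A->A), (5) MP on 3,4.
For 9 independent identities: 9 * 5 = 45 lines total.

45


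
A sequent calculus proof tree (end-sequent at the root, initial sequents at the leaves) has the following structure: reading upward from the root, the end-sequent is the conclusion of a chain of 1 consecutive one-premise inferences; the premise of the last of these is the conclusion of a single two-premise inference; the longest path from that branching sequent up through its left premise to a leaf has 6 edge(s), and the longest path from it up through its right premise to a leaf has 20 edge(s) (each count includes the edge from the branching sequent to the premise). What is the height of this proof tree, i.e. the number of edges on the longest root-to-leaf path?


Longest path through the left premise: 6 edges (measured from the branching sequent)
Longest path through the right premise: 20 edges
Height of the subtree rooted at the branching sequent: max(6, 20) = 20
The branching sequent sits 1 edges above the root (the chain of one-premise inferences), so height = 20 + 1 = 21

21


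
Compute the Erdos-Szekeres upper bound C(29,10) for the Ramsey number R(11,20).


R(11,20) <= C(11+20-2, 11-1) = C(29, 10)
C(29, 10) = 29! / (10! * 19!)
= 20030010

20030010


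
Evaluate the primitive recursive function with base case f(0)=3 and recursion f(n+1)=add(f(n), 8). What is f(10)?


f(0) = 3
f(1) = add(f(0), 8) = add(3, 8) = 11
f(2) = add(f(1), 8) = add(11, 8) = 19
f(3) = add(f(2), 8) = add(19, 8) = 27
f(4) = add(f(3), 8) = add(27, 8) = 35
f(5) = add(f(4), 8) = add(35, 8) = 43
f(6) = add(f(5), 8) = add(43, 8) = 51
f(7) = add(f(6), 8) = add(51, 8) = 59
f(8) = add(f(7), 8) = add(59, 8) = 67
f(9) = add(f(8), 8) = add(67, 8) = 75
f(10) = add(f(9), 8) = add(75, 8) = 83


83


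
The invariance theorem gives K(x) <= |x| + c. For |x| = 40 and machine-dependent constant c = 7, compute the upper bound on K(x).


K(x) <= |x| + c = 40 + 7 = 47

47


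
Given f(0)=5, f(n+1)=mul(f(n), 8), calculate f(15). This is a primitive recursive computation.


f(0) = 5
f(1) = mul(f(0), 8) = mul(5, 8) = 40
f(2) = mul(f(1), 8) = mul(40, 8) = 320
f(3) = mul(f(2), 8) = mul(320, 8) = 2560
f(4) = mul(f(3), 8) = mul(2560, 8) = 20480
f(5) = mul(f(4), 8) = mul(20480, 8) = 163840
f(6) = mul(f(5), 8) = mul(163840, 8) = 1310720
f(7) = mul(f(6), 8) = mul(1310720, 8) = 10485760
f(8) = mul(f(7), 8) = mul(10485760, 8) = 83886080
f(9) = mul(f(8), 8) = mul(83886080, 8) = 671088640
f(10) = mul(f(9), 8) = mul(671088640, 8) = 5368709120
f(11) = mul(f(10), 8) = mul(5368709120, 8) = 42949672960
f(12) = mul(f(11), 8) = mul(42949672960, 8) = 343597383680
f(13) = mul(f(12), 8) = mul(343597383680, 8) = 2748779069440
f(14) = mul(f(13), 8) = mul(2748779069440, 8) = 21990232555520
f(15) = mul(f(14), 8) = mul(21990232555520, 8) = 175921860444160


175921860444160


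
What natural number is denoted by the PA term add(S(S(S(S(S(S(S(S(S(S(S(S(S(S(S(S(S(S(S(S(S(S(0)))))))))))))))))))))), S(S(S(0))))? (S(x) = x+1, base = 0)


add(S^22(0), S^3(0)):
S^22(0) = 22
S^3(0) = 3
22 + 3 = 25

25


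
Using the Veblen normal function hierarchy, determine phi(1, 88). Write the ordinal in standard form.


phi(1, 88):
phi(1, beta) = epsilon_beta (the beta-th epsilon number).
phi(1, 88) = epsilon_88

epsilon_88


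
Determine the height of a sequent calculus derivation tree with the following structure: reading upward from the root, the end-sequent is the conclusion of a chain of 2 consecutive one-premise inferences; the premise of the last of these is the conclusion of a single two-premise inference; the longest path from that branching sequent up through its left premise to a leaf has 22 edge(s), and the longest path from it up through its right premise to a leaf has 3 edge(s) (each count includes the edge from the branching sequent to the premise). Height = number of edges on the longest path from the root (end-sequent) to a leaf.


Longest path through the left premise: 22 edges (measured from the branching sequent)
Longest path through the right premise: 3 edges
Height of the subtree rooted at the branching sequent: max(22, 3) = 22
The branching sequent sits 2 edges above the root (the chain of one-premise inferences), so height = 22 + 2 = 24

24


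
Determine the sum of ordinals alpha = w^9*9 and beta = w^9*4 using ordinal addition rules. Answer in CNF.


Ordinal addition w^9*9 + w^9*4:
Both terms have the same exponent 9.
w^e*c + w^e*d = w^e*(c+d).
Result = w^9*(9+4) = w^9*13

w^9*13


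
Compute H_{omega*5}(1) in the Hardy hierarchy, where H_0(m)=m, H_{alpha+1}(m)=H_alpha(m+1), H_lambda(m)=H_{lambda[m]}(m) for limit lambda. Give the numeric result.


H_{omega*5}(1):
For the Hardy hierarchy, H_{omega*k}(n) = 2^k * n.
2^5 = 32.
32 * 1 = 32

32


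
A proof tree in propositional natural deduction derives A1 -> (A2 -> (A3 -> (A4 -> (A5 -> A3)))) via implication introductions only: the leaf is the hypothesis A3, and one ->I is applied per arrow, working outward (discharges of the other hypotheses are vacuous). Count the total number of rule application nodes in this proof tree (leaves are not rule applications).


The formula has 5 arrows (->); its innermost consequent A3 is one of the antecedents,
so the proof starts from the hypothesis leaf A3 (not a rule application) and closes one arrow per ->I.
Building A1 -> (A2 -> (A3 -> (A4 -> (A5 -> A3)))) therefore takes 5 nested implication introductions.
Total inference nodes = 5

5


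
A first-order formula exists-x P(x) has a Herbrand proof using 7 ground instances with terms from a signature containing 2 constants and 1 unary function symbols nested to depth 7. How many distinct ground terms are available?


Herbrand terms by depth:
Depth 0: 2 constants
Depth 1: 2 new terms (running total: 4)
Depth 2: 2 new terms (running total: 6)
Depth 3: 2 new terms (running total: 8)
Depth 4: 2 new terms (running total: 10)
Depth 5: 2 new terms (running total: 12)
Depth 6: 2 new terms (running total: 14)
Depth 7: 2 new terms (running total: 16)
Total distinct ground terms = 16

16


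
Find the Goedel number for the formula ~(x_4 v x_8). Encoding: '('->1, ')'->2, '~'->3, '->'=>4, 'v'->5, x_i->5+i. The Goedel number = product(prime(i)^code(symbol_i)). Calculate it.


Formula: ~(x_4 v x_8)
Symbol codes: [3, 1, 9, 5, 13, 2]
Primes: [2, 3, 5, 7, 11, 13]
p_1^3 = 2^3 = 8
p_2^1 = 3^1 = 3
p_3^9 = 5^9 = 1953125
p_4^5 = 7^5 = 16807
p_5^13 = 11^13 = 34522712143931
p_6^2 = 13^2 = 169
Product = 4596455844727273386234375000

4596455844727273386234375000


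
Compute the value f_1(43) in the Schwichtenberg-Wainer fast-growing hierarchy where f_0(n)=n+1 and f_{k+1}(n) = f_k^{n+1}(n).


f_1(43) = f_0^44(43)
f_0 adds 1 each time, applied 44 times.
f_1(43) = 43 + 44 = 87

87


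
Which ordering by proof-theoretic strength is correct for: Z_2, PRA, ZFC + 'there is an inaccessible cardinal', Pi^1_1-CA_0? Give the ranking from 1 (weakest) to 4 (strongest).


Ordering by consistency strength:
1. PRA
2. Pi^1_1-CA_0
3. Z_2
4. ZFC + 'there is an inaccessible cardinal'


Z_2=3, PRA=1, ZFC + 'there is an inaccessible cardinal'=4, Pi^1_1-CA_0=2


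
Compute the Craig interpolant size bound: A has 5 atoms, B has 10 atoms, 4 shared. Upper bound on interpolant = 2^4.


Shared atoms = 4
Craig interpolant size bound = 2^4
= 16

16


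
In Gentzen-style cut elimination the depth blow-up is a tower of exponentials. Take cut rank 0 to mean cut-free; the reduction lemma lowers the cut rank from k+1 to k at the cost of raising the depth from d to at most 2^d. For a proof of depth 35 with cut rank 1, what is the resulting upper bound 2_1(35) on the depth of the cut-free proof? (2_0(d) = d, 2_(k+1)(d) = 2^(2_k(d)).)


Each rank reduction sends depth d to at most 2^d; cut rank r needs r reductions.
2_0(35) = 35
2_1(35) = 2^35 = 34359738368
Cut-free depth bound = 34359738368

34359738368


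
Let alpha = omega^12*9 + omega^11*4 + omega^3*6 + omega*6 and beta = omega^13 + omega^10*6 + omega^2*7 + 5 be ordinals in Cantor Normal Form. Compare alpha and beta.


Compare term by term from highest exponent:
alpha = omega^12*9 + omega^11*4 + omega^3*6 + omega*6
beta = omega^13 + omega^10*6 + omega^2*7 + 5
Term 1: alpha has omega^12*9, beta has omega^13*1
Term 2: alpha has omega^11*4, beta has omega^10*6
Term 3: alpha has omega^3*6, beta has omega^2*7
Term 4: alpha has omega^1*6, beta has omega^0*5
Result: alpha < beta

alpha < beta


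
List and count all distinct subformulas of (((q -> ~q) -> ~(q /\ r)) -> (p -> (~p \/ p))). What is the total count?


Formula: (((q -> ~q) -> ~(q /\ r)) -> (p -> (~p \/ p)))
Subformulas found:
  1. q
  2. r
  3. p
  4. ~p
  5. ~q
  6. (q /\ r)
  7. ~(q /\ r)
  8. (q -> ~q)
  9. (~p \/ p)
  10. (p -> (~p \/ p))
  11. ((q -> ~q) -> ~(q /\ r))
  12. (((q -> ~q) -> ~(q /\ r)) -> (p -> (~p \/ p)))
Total distinct subformulas = 12

12


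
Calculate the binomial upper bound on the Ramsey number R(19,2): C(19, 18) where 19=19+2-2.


R(19,2) <= C(19+2-2, 19-1) = C(19, 18)
C(19, 18) = 19! / (18! * 1!)
= 19

19


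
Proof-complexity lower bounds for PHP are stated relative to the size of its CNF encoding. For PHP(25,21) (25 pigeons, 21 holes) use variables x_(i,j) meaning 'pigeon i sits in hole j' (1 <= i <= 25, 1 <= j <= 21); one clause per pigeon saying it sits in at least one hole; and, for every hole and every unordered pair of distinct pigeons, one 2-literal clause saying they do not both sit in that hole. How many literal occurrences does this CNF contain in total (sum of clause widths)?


PHP(25,21): 25 pigeons, 21 holes, 25*21 = 525 variables.
- pigeon clauses: one per pigeon -> 25 clauses of width 21 -> 525 literals
- hole clauses: 21 holes * C(25,2) = 21 * 300 -> 6300 clauses of width 2 -> 12600 literals
Total literal occurrences = 525 + 12600 = 13125

13125


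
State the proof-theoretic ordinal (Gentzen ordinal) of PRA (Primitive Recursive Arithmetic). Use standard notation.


The proof-theoretic ordinal of PRA (Primitive Recursive Arithmetic) is a standard result in ordinal analysis.
This ordinal is the supremum of order types of primitive recursive well-orderings
that the theory can prove to be well-ordered.
For PRA (Primitive Recursive Arithmetic), the proof-theoretic ordinal is omega^omega.

omega^omega


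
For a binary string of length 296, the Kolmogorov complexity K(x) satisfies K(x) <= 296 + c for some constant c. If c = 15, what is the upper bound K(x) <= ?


K(x) <= |x| + c = 296 + 15 = 311

311


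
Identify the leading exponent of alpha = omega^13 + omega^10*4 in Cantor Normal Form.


CNF: omega^13 + omega^10*4
The leading term is omega^13, which has exponent 13.

13


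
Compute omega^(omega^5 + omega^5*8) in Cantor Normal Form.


omega^(omega^5 + omega^5*8):
Both terms of the exponent have the same exponent 5, so they merge: omega^5 + omega^5*8 = omega^5*(1+8) = omega^5*9.
omega raised to a CNF ordinal is a single CNF term: Result = omega^(omega^5*9)

omega^(omega^5*9)


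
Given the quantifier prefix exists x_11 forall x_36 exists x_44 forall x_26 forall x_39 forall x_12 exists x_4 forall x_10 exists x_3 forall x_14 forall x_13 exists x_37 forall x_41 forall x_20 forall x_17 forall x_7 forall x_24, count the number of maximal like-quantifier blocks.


Alternations = 9.
Blocks = alternations + 1 = 10

10


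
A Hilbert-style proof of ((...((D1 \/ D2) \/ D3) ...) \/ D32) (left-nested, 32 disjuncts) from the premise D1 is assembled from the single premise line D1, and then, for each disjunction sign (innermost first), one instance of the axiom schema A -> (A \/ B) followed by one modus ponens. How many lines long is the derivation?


Building the left-nested 32-ary disjunction from D1:
- 1 premise line (D1)
- 32 disjuncts means 31 disjunction signs; each needs 1 axiom instance + 1 MP = 2 lines: 2 * 31 = 62
Total = 1 + 62 = 63 lines.

63


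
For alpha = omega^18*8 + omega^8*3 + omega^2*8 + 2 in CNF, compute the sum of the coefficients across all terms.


CNF: omega^18*8 + omega^8*3 + omega^2*8 + 2
Coefficients: 8 + 3 + 8 + 2 = 21

21


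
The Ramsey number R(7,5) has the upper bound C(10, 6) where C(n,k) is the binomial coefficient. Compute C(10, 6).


R(7,5) <= C(7+5-2, 7-1) = C(10, 6)
C(10, 6) = 10! / (6! * 4!)
= 210

210


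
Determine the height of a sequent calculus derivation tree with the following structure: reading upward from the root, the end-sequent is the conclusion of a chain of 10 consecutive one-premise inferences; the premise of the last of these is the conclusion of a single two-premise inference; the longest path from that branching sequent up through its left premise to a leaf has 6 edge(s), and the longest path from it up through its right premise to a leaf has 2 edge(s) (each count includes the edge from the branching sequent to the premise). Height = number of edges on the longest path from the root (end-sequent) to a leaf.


Longest path through the left premise: 6 edges (measured from the branching sequent)
Longest path through the right premise: 2 edges
Height of the subtree rooted at the branching sequent: max(6, 2) = 6
The branching sequent sits 10 edges above the root (the chain of one-premise inferences), so height = 6 + 10 = 16

16


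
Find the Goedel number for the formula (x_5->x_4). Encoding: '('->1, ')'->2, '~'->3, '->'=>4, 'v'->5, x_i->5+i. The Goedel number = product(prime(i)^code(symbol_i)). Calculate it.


Formula: (x_5->x_4)
Symbol codes: [1, 10, 4, 9, 2]
Primes: [2, 3, 5, 7, 11]
p_1^1 = 2^1 = 2
p_2^10 = 3^10 = 59049
p_3^4 = 5^4 = 625
p_4^9 = 7^9 = 40353607
p_5^2 = 11^2 = 121
Product = 360404571136128750

360404571136128750


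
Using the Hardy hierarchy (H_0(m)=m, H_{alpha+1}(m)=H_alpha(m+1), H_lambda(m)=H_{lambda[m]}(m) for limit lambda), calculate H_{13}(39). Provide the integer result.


H_13(39):
For finite ordinals k, H_k(n) = n + k (each successor step adds 1).
H_13(39) = 39 + 13 = 52

52


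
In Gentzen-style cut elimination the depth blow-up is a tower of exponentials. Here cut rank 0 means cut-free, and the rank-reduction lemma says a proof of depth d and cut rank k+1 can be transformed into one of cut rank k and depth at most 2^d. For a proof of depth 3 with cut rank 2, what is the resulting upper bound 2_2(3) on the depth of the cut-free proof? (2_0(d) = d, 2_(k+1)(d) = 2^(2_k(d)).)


Each rank reduction sends depth d to at most 2^d; cut rank r needs r reductions.
2_0(3) = 3
2_1(3) = 2^3 = 8
2_2(3) = 2^8 = 256
Cut-free depth bound = 256

256


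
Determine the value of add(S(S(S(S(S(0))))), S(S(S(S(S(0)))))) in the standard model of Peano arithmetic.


add(S^5(0), S^5(0)):
S^5(0) = 5
S^5(0) = 5
5 + 5 = 10

10


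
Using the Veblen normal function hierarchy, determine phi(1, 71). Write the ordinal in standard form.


phi(1, 71):
phi(1, beta) = epsilon_beta (the beta-th epsilon number).
phi(1, 71) = epsilon_71

epsilon_71


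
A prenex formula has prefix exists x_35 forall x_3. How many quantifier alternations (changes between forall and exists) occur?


Walk the prefix and count type changes:
  position 1: exists -> forall <-- alternation
Total alternations = 1

1


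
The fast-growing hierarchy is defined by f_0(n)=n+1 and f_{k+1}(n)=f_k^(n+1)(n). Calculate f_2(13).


f_2(13) = f_1^14(13)
f_1(m) = 2m + 1.
Iterating: f_1^k(n) = 2^k*(n+1) - 1.
f_2(13) = 2^14*(13+1) - 1 = 16384*14 - 1 = 229375

229375


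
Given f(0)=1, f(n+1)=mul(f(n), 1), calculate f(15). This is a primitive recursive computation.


f(0) = 1
f(1) = mul(f(0), 1) = mul(1, 1) = 1
f(2) = mul(f(1), 1) = mul(1, 1) = 1
f(3) = mul(f(2), 1) = mul(1, 1) = 1
f(4) = mul(f(3), 1) = mul(1, 1) = 1
f(5) = mul(f(4), 1) = mul(1, 1) = 1
f(6) = mul(f(5), 1) = mul(1, 1) = 1
f(7) = mul(f(6), 1) = mul(1, 1) = 1
f(8) = mul(f(7), 1) = mul(1, 1) = 1
f(9) = mul(f(8), 1) = mul(1, 1) = 1
f(10) = mul(f(9), 1) = mul(1, 1) = 1
f(11) = mul(f(10), 1) = mul(1, 1) = 1
f(12) = mul(f(11), 1) = mul(1, 1) = 1
f(13) = mul(f(12), 1) = mul(1, 1) = 1
f(14) = mul(f(13), 1) = mul(1, 1) = 1
f(15) = mul(f(14), 1) = mul(1, 1) = 1


1


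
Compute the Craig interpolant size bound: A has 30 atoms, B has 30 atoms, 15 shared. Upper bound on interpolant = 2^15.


Shared atoms = 15
Craig interpolant size bound = 2^15
= 32768

32768


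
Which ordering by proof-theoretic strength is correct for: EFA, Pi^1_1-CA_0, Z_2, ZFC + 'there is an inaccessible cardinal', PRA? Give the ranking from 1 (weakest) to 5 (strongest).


Ordering by consistency strength:
1. EFA
2. PRA
3. Pi^1_1-CA_0
4. Z_2
5. ZFC + 'there is an inaccessible cardinal'


EFA=1, Pi^1_1-CA_0=3, Z_2=4, ZFC + 'there is an inaccessible cardinal'=5, PRA=2


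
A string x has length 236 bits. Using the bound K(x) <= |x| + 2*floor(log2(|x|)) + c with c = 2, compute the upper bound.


floor(log2(236)) = 7
2 * 7 = 14
K(x) <= 236 + 14 + 2 = 252

252


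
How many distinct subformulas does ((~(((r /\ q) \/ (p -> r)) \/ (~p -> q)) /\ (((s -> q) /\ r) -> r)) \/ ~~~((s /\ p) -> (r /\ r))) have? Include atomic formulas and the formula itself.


Formula: ((~(((r /\ q) \/ (p -> r)) \/ (~p -> q)) /\ (((s -> q) /\ r) -> r)) \/ ~~~((s /\ p) -> (r /\ r)))
Subformulas found:
  1. r
  2. q
  3. s
  4. p
  5. ~p
  6. (s /\ p)
  7. (r /\ r)
  8. (r /\ q)
  9. (s -> q)
  10. (p -> r)
  11. (~p -> q)
  12. ((s -> q) /\ r)
  13. (((s -> q) /\ r) -> r)
  14. ((r /\ q) \/ (p -> r))
  15. ((s /\ p) -> (r /\ r))
  16. ~((s /\ p) -> (r /\ r))
  17. ~~((s /\ p) -> (r /\ r))
  18. ~~~((s /\ p) -> (r /\ r))
  19. (((r /\ q) \/ (p -> r)) \/ (~p -> q))
  20. ~(((r /\ q) \/ (p -> r)) \/ (~p -> q))
  21. (~(((r /\ q) \/ (p -> r)) \/ (~p -> q)) /\ (((s -> q) /\ r) -> r))
  22. ((~(((r /\ q) \/ (p -> r)) \/ (~p -> q)) /\ (((s -> q) /\ r) -> r)) \/ ~~~((s /\ p) -> (r /\ r)))
Total distinct subformulas = 22

22


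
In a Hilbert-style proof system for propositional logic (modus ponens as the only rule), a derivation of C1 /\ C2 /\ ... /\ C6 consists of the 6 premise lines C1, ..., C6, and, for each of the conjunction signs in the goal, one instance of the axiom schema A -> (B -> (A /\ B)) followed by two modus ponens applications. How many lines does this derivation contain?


Conjoining 6 premises:
- 6 premise lines
- the goal has 5 conjunction signs; each costs 1 axiom instance + 2 MP = 3 lines: 3 * 5 = 15
Total = 6 + 15 = 21 lines.

21


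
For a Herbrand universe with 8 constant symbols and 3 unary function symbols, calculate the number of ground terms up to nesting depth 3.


Herbrand terms by depth:
Depth 0: 8 constants
Depth 1: 24 new terms (running total: 32)
Depth 2: 72 new terms (running total: 104)
Depth 3: 216 new terms (running total: 320)
Total distinct ground terms = 320

320


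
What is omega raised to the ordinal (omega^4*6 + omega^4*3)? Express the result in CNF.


omega^(omega^4*6 + omega^4*3):
Both terms of the exponent have the same exponent 4, so they merge: omega^4*6 + omega^4*3 = omega^4*(6+3) = omega^4*9.
omega raised to a CNF ordinal is a single CNF term: Result = omega^(omega^4*9)

omega^(omega^4*9)


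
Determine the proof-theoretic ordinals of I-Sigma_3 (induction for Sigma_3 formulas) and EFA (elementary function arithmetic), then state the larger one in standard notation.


Proof-theoretic ordinal of I-Sigma_3 (induction for Sigma_3 formulas): omega^(omega^(omega^omega))
Proof-theoretic ordinal of EFA (elementary function arithmetic): omega^3
Comparing: omega^3 < omega^(omega^(omega^omega)).
The larger ordinal is omega^(omega^(omega^omega)) (from I-Sigma_3 (induction for Sigma_3 formulas)).

omega^(omega^(omega^omega))


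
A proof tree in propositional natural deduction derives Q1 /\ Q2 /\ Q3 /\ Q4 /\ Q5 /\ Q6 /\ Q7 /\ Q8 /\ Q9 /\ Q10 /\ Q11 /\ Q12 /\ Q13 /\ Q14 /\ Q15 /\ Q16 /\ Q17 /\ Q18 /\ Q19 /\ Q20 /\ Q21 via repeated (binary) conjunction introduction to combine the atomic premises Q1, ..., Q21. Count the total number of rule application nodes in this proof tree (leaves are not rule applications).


The target conjunction has 21 conjuncts, i.e. 20 binary /\ connectives.
Each conjunction-intro joins two pieces, so 21 atoms require 21-1 = 20 applications.
Total inference nodes = 20

20


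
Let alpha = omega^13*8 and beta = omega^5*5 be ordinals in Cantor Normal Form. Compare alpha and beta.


Compare term by term from highest exponent:
alpha = omega^13*8
beta = omega^5*5
Term 1: alpha has omega^13*8, beta has omega^5*5
Result: alpha > beta

alpha > beta


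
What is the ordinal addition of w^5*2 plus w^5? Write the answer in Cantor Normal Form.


Ordinal addition w^5*2 + w^5:
Both terms have the same exponent 5.
w^e*c + w^e*d = w^e*(c+d).
Result = w^5*(2+1) = w^5*3

w^5*3


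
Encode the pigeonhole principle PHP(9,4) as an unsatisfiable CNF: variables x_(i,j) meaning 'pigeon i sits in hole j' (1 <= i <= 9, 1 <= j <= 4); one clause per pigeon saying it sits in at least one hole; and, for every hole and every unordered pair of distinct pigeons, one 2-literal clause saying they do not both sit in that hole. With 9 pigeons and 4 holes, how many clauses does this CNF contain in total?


PHP(9,4): 9 pigeons, 4 holes, 9*4 = 36 variables.
- pigeon clauses: one per pigeon -> 9 clauses
- hole clauses: 4 holes * C(9,2) = 4 * 36 -> 144 clauses
Total clauses = 9 + 144 = 153

153


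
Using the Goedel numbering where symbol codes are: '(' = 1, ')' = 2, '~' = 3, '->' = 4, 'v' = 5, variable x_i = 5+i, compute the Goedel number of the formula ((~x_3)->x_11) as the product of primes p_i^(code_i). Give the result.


Formula: ((~x_3)->x_11)
Symbol codes: [1, 1, 3, 8, 2, 4, 16, 2]
Primes: [2, 3, 5, 7, 11, 13, 17, 19]
p_1^1 = 2^1 = 2
p_2^1 = 3^1 = 3
p_3^3 = 5^3 = 125
p_4^8 = 7^8 = 5764801
p_5^2 = 11^2 = 121
p_6^4 = 13^4 = 28561
p_7^16 = 17^16 = 48661191875666868481
p_8^2 = 19^2 = 361
Product = 262478845408034684949671511450481140750

262478845408034684949671511450481140750


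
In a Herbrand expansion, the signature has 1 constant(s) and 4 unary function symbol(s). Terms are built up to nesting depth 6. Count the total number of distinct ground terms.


Herbrand terms by depth:
Depth 0: 1 constants
Depth 1: 4 new terms (running total: 5)
Depth 2: 16 new terms (running total: 21)
Depth 3: 64 new terms (running total: 85)
Depth 4: 256 new terms (running total: 341)
Depth 5: 1024 new terms (running total: 1365)
Depth 6: 4096 new terms (running total: 5461)
Total distinct ground terms = 5461

5461


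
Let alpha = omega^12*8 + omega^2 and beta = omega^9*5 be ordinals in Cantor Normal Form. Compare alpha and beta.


Compare term by term from highest exponent:
alpha = omega^12*8 + omega^2
beta = omega^9*5
Term 1: alpha has omega^12*8, beta has omega^9*5
Term 2: alpha has omega^2*1, beta has omega^0*0
Result: alpha > beta

alpha > beta


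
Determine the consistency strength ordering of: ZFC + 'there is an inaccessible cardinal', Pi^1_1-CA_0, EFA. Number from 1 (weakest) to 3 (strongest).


Ordering by consistency strength:
1. EFA
2. Pi^1_1-CA_0
3. ZFC + 'there is an inaccessible cardinal'


ZFC + 'there is an inaccessible cardinal'=3, Pi^1_1-CA_0=2, EFA=1


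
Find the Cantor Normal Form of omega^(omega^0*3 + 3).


omega^(omega^0*3 + 3):
omega^0 = 1, so the exponent is 3 + 3 = 6 (finite ordinal addition).
Result = omega^6, already a single CNF term.

omega^6


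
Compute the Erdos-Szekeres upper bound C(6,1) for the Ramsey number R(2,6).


R(2,6) <= C(2+6-2, 2-1) = C(6, 1)
C(6, 1) = 6! / (1! * 5!)
= 6

6


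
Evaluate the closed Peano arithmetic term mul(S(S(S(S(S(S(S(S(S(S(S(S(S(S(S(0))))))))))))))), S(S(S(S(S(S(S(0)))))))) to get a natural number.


mul(S^15(0), S^7(0)):
S^15(0) = 15
S^7(0) = 7
15 * 7 = 105

105


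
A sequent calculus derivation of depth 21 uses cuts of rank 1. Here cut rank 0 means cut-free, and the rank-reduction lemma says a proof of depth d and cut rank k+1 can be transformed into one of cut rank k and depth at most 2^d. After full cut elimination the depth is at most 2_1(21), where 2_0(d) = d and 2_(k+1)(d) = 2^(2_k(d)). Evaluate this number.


Each rank reduction sends depth d to at most 2^d; cut rank r needs r reductions.
2_0(21) = 21
2_1(21) = 2^21 = 2097152
Cut-free depth bound = 2097152

2097152


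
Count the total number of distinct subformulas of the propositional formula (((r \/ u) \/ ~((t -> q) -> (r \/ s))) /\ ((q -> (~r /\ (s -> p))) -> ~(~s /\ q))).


Formula: (((r \/ u) \/ ~((t -> q) -> (r \/ s))) /\ ((q -> (~r /\ (s -> p))) -> ~(~s /\ q)))
Subformulas found:
  1. r
  2. q
  3. u
  4. s
  5. t
  6. p
  7. ~r
  8. ~s
  9. (t -> q)
  10. (r \/ s)
  11. (r \/ u)
  12. (s -> p)
  13. (~s /\ q)
  14. ~(~s /\ q)
  15. (~r /\ (s -> p))
  16. ((t -> q) -> (r \/ s))
  17. (q -> (~r /\ (s -> p)))
  18. ~((t -> q) -> (r \/ s))
  19. ((r \/ u) \/ ~((t -> q) -> (r \/ s)))
  20. ((q -> (~r /\ (s -> p))) -> ~(~s /\ q))
  21. (((r \/ u) \/ ~((t -> q) -> (r \/ s))) /\ ((q -> (~r /\ (s -> p))) -> ~(~s /\ q)))
Total distinct subformulas = 21

21


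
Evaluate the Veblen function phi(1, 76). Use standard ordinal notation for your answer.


phi(1, 76):
phi(1, beta) = epsilon_beta (the beta-th epsilon number).
phi(1, 76) = epsilon_76

epsilon_76


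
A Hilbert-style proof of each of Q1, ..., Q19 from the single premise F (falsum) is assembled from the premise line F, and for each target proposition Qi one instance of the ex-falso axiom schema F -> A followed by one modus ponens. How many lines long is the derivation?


Ex falso, line by line:
- 1 premise line (F)
- 19 targets, each needing 1 axiom instance (F -> Qi) + 1 MP = 2 lines: 2 * 19 = 38
Total = 1 + 38 = 39 lines.

39


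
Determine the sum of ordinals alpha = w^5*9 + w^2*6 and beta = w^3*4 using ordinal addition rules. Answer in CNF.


Ordinal addition (w^5*9 + w^2*6) + w^3*4:
alpha's leading term has exponent 5 > beta's exponent 3, so it survives.
alpha's tail term has exponent 2 < beta's exponent 3, so it is absorbed by beta.
In ordinal addition, any term followed by a strictly larger-exponent term is absorbed.
Result = w^5*9 + w^3*4

w^5*9 + w^3*4


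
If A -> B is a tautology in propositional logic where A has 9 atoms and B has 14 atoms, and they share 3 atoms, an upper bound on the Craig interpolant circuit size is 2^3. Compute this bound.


Shared atoms = 3
Craig interpolant size bound = 2^3
= 8

8


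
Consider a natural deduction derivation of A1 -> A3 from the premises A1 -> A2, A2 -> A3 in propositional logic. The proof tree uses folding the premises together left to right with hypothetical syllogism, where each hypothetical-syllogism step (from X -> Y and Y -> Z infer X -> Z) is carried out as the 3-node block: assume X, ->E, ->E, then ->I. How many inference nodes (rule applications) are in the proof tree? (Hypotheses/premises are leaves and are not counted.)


There are 2 premises in the chain. The first HS step combines premises 1 and 2; each further premise needs one more HS step.
So 2 premises require 2 - 1 = 1 hypothetical-syllogism steps.
Each HS step uses 3 inference nodes (->E, ->E, ->I).
1 * 3 = 3 total inference nodes.

3


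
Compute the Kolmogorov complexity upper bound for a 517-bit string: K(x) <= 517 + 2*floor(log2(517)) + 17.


floor(log2(517)) = 9
2 * 9 = 18
K(x) <= 517 + 18 + 17 = 552

552


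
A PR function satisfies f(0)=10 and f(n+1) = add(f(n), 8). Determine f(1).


f(0) = 10
f(1) = add(f(0), 8) = add(10, 8) = 18


18


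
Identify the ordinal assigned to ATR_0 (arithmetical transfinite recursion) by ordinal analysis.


The proof-theoretic ordinal of ATR_0 (arithmetical transfinite recursion) is a standard result in ordinal analysis.
This ordinal is the supremum of order types of primitive recursive well-orderings
that the theory can prove to be well-ordered.
For ATR_0 (arithmetical transfinite recursion), the proof-theoretic ordinal is Gamma_0.

Gamma_0


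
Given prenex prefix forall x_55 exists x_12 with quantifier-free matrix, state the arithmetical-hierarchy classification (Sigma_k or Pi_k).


Leading quantifier is forall, so the class is Pi.
Number of quantifier blocks = alternations + 1 = 1 + 1 = 2.
Classification: Pi_2

Pi_2


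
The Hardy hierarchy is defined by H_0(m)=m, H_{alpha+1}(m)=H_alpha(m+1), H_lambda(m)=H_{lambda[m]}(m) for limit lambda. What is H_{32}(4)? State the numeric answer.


H_32(4):
For finite ordinals k, H_k(n) = n + k (each successor step adds 1).
H_32(4) = 4 + 32 = 36

36


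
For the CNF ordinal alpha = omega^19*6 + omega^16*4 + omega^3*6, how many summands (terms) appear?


CNF: omega^19*6 + omega^16*4 + omega^3*6
Count the summands separated by '+':
  term 1: omega^19*6
  term 2: omega^16*4
  term 3: omega^3*6
Total terms = 3

3


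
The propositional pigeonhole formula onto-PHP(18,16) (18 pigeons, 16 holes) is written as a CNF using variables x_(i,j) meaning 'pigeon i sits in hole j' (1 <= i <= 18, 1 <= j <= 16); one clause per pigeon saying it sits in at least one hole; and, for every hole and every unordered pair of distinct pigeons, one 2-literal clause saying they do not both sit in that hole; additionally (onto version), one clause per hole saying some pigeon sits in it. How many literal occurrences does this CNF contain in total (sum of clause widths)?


onto-PHP(18,16): 18 pigeons, 16 holes, 18*16 = 288 variables.
- pigeon clauses: one per pigeon -> 18 clauses of width 16 -> 288 literals
- hole clauses: 16 holes * C(18,2) = 16 * 153 -> 2448 clauses of width 2 -> 4896 literals
- onto clauses: one per hole -> 16 clauses of width 18 -> 288 literals
Total literal occurrences = 288 + 4896 + 288 = 5472

5472


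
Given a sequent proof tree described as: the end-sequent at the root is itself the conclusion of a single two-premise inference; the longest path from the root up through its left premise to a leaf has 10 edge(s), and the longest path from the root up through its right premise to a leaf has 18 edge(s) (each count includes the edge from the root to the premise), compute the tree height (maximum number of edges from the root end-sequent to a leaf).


Longest path through the left premise: 10 edges (measured from the branching sequent)
Longest path through the right premise: 18 edges
Height of the subtree rooted at the branching sequent: max(10, 18) = 18
The branching sequent is the root itself.
Total height = 18

18


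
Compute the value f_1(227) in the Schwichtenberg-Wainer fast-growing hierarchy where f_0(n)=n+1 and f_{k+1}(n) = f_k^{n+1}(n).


f_1(227) = f_0^228(227)
f_0 adds 1 each time, applied 228 times.
f_1(227) = 227 + 228 = 455

455


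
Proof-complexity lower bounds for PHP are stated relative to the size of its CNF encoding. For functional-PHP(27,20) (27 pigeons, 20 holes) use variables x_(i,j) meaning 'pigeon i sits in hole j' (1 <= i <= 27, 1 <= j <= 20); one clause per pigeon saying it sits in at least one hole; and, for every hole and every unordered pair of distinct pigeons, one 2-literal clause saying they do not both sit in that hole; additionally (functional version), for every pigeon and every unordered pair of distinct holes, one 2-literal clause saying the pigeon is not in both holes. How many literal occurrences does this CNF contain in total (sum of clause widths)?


functional-PHP(27,20): 27 pigeons, 20 holes, 27*20 = 540 variables.
- pigeon clauses: one per pigeon -> 27 clauses of width 20 -> 540 literals
- hole clauses: 20 holes * C(27,2) = 20 * 351 -> 7020 clauses of width 2 -> 14040 literals
- functional clauses: 27 pigeons * C(20,2) = 27 * 190 -> 5130 clauses of width 2 -> 10260 literals
Total literal occurrences = 540 + 14040 + 10260 = 24840

24840


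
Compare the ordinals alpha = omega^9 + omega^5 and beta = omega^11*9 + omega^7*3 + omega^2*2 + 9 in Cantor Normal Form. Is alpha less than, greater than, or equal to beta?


Compare term by term from highest exponent:
alpha = omega^9 + omega^5
beta = omega^11*9 + omega^7*3 + omega^2*2 + 9
Term 1: alpha has omega^9*1, beta has omega^11*9
Term 2: alpha has omega^5*1, beta has omega^7*3
Term 3: alpha has omega^0*0, beta has omega^2*2
Term 4: alpha has omega^0*0, beta has omega^0*9
Result: alpha < beta

alpha < beta


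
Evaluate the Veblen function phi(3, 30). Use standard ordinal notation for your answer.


phi(3, 30):
phi(3, beta) = eta_beta (the beta-th eta number, fixed point of zeta).
phi(3, 30) = eta_30

eta_30


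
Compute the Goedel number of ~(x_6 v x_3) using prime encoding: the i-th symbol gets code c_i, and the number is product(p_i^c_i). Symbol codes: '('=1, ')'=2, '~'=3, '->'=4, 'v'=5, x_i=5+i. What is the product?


Formula: ~(x_6 v x_3)
Symbol codes: [3, 1, 11, 5, 8, 2]
Primes: [2, 3, 5, 7, 11, 13]
p_1^3 = 2^3 = 8
p_2^1 = 3^1 = 3
p_3^11 = 5^11 = 48828125
p_4^5 = 7^5 = 16807
p_5^8 = 11^8 = 214358881
p_6^2 = 13^2 = 169
Product = 713509361122761328125000

713509361122761328125000


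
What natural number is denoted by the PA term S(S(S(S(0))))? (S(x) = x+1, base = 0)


Counting successors applied to 0:
4 applications of S to 0 = 4

4


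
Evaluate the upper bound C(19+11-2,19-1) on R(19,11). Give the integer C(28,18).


R(19,11) <= C(19+11-2, 19-1) = C(28, 18)
C(28, 18) = 28! / (18! * 10!)
= 13123110

13123110


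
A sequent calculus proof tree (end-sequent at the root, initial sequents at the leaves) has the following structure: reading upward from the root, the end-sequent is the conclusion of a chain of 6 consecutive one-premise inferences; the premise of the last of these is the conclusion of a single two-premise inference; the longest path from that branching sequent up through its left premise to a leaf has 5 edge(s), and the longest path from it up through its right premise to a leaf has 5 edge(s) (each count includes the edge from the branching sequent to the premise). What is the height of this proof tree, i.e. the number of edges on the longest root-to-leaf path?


Longest path through the left premise: 5 edges (measured from the branching sequent)
Longest path through the right premise: 5 edges
Height of the subtree rooted at the branching sequent: max(5, 5) = 5
The branching sequent sits 6 edges above the root (the chain of one-premise inferences), so height = 5 + 6 = 11

11
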